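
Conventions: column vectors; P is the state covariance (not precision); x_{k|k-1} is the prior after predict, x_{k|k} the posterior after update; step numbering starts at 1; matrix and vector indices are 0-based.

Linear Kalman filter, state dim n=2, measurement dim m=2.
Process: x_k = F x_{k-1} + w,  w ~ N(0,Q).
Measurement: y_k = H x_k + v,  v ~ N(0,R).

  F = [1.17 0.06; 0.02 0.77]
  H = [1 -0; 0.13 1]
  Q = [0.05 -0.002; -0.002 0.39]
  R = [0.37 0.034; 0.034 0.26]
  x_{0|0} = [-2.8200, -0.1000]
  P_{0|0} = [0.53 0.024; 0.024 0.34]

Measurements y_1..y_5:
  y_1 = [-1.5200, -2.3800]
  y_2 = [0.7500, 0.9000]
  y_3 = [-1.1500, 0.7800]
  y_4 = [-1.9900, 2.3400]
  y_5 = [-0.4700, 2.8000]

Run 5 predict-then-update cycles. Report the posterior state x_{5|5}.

x_post = [-1.1332, 2.3787]

step 1: x^-=[-3.3054, -0.1334]  P^-=[0.7801 0.0478; 0.0478 0.5925]  S=[1.1501 0.1832; 0.1832 0.8781]  K=[0.6736 0.0294; -0.0694 0.6963]  nu=[1.7854, -1.8169]  x^+=[-2.1561, -1.5224]  P^+=[0.2502 -0.0020; -0.0020 0.1789]
step 2: x^-=[-2.6140, -1.2153]  P^-=[0.3929 0.0103; 0.0103 0.4961]  S=[0.7629 0.0954; 0.0954 0.7655]  K=[0.5130 0.0163; -0.0688 0.6585]  nu=[3.3640, 2.4552]  x^+=[-0.8483, 0.1699]  P^+=[0.1904 -0.0031; -0.0031 0.1693]
step 3: x^-=[-0.9824, 0.1138]  P^-=[0.3108 0.0075; 0.0075 0.4903]  S=[0.6808 0.0819; 0.0819 0.7575]  K=[0.4548 0.0141; -0.0679 0.6559]  nu=[-0.1676, 0.7939]  x^+=[-1.0474, 0.6459]  P^+=[0.1688 -0.0028; -0.0028 0.1686]
step 4: x^-=[-1.1867, 0.4764]  P^-=[0.2812 0.0072; 0.0072 0.4899]  S=[0.6512 0.0778; 0.0778 0.7566]  K=[0.4302 0.0136; -0.0672 0.6557]  nu=[-0.8033, 2.0179]  x^+=[-1.5048, 1.8536]  P^+=[0.1596 -0.0026; -0.0026 0.1685]
step 5: x^-=[-1.6494, 1.3972]  P^-=[0.2688 0.0072; 0.0072 0.4899]  S=[0.6388 0.0761; 0.0761 0.7563]  K=[0.4192 0.0135; -0.0669 0.6557]  nu=[1.1794, 1.6172]  x^+=[-1.1332, 2.3787]  P^+=[0.1555 -0.0025; -0.0025 0.1685]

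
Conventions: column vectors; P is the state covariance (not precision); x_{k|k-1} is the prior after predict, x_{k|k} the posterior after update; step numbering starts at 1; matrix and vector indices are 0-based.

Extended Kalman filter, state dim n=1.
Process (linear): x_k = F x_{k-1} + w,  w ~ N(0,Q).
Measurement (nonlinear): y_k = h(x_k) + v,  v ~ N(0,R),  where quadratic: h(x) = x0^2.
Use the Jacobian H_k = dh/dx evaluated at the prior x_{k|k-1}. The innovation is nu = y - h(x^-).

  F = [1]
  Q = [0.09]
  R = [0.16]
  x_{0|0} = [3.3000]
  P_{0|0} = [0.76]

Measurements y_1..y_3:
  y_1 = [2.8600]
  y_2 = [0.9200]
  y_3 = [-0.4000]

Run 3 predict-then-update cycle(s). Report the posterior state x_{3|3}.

step 1: x^-=[3.3000]  P^-=[0.8500]  H_jac=[6.6000]  S=[37.1860]  K=[0.1509]  nu=[-8.0300]  x^+=[2.0886]  P^+=[0.0037]
step 2: x^-=[2.0886]  P^-=[0.0937]  H_jac=[4.1771]  S=[1.7942]  K=[0.2180]  nu=[-3.4421]  x^+=[1.3380]  P^+=[0.0084]
step 3: x^-=[1.3380]  P^-=[0.0984]  H_jac=[2.6760]  S=[0.8643]  K=[0.3045]  nu=[-2.1903]  x^+=[0.6710]  P^+=[0.0182]

x_post = [0.6710]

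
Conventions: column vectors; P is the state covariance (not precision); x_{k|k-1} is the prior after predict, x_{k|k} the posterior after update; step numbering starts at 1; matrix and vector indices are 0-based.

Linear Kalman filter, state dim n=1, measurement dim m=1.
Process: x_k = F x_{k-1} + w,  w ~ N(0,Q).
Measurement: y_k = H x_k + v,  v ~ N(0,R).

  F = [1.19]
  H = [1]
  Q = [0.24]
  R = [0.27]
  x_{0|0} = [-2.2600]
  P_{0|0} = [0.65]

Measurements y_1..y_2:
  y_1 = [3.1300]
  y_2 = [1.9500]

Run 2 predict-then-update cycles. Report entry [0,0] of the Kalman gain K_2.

K[0,0] = 0.6708

step 1: x^-=[-2.6894]  P^-=[1.1605]  S=[1.4305]  K=[0.8113]  nu=[5.8194]  x^+=[2.0316]  P^+=[0.2190]
step 2: x^-=[2.4176]  P^-=[0.5502]  S=[0.8202]  K=[0.6708]  nu=[-0.4676]  x^+=[2.1039]  P^+=[0.1811]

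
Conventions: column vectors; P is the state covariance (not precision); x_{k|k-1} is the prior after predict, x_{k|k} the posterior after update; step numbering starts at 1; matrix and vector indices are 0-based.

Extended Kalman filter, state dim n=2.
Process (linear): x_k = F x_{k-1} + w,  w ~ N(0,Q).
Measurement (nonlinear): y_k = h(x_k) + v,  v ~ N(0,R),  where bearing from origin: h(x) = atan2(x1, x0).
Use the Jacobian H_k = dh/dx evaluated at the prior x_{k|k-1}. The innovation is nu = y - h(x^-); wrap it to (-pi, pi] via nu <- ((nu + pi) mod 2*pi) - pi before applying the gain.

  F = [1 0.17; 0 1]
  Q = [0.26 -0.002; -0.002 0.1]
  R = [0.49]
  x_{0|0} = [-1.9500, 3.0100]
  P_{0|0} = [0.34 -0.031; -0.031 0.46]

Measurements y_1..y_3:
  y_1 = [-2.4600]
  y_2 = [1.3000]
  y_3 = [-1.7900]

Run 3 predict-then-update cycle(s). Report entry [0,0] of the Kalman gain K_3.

K[0,0] = -0.5642

step 1: x^-=[-1.4383, 3.0100]  P^-=[0.6028 0.0452; 0.0452 0.5600]  H_jac=[-0.2705 -0.1292]  S=[0.5466]  K=[-0.3089; -0.1548]  nu=[1.8066]  x^+=[-1.9964, 2.7304]  P^+=[0.5506 0.0191; 0.0191 0.5469]
step 2: x^-=[-1.5323, 2.7304]  P^-=[0.8329 0.1100; 0.1100 0.6469]  H_jac=[-0.2785 -0.1563]  S=[0.5800]  K=[-0.4296; -0.2272]  nu=[-0.7822]  x^+=[-1.1962, 2.9081]  P^+=[0.7258 0.0534; 0.0534 0.6170]
step 3: x^-=[-0.7019, 2.9081]  P^-=[1.0218 0.1563; 0.1563 0.7170]  H_jac=[-0.3249 -0.0784]  S=[0.6103]  K=[-0.5642; -0.1754]  nu=[2.6856]  x^+=[-2.2169, 2.4371]  P^+=[0.8276 0.0959; 0.0959 0.6982]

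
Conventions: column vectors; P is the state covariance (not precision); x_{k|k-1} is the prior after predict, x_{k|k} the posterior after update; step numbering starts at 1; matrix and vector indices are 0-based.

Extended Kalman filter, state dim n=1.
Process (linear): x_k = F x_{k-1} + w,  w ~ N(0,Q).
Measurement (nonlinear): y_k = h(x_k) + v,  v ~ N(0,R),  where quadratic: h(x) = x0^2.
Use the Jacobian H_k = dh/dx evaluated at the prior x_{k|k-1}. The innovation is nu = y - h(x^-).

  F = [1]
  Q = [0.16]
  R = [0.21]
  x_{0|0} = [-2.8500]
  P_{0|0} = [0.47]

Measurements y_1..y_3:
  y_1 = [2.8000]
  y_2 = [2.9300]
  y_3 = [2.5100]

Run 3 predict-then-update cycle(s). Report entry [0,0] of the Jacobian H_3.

step 1: x^-=[-2.8500]  P^-=[0.6300]  H_jac=[-5.7000]  S=[20.6787]  K=[-0.1737]  nu=[-5.3225]  x^+=[-1.9257]  P^+=[0.0064]
step 2: x^-=[-1.9257]  P^-=[0.1664]  H_jac=[-3.8514]  S=[2.6783]  K=[-0.2393]  nu=[-0.7784]  x^+=[-1.7395]  P^+=[0.0130]
step 3: x^-=[-1.7395]  P^-=[0.1730]  H_jac=[-3.4789]  S=[2.3044]  K=[-0.2613]  nu=[-0.5157]  x^+=[-1.6047]  P^+=[0.0158]

H_jac[0,0] = -3.4789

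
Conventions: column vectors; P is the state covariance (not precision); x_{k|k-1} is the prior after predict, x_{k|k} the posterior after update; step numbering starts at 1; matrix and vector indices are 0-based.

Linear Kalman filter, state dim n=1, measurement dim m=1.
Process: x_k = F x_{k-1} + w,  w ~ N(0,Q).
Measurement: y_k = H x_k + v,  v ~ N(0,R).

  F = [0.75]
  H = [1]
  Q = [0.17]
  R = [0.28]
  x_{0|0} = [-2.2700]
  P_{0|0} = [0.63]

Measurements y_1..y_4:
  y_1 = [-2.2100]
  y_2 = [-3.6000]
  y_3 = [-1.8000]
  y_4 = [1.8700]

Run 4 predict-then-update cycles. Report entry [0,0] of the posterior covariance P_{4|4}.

step 1: x^-=[-1.7025]  P^-=[0.5244]  S=[0.8044]  K=[0.6519]  nu=[-0.5075]  x^+=[-2.0333]  P^+=[0.1825]
step 2: x^-=[-1.5250]  P^-=[0.2727]  S=[0.5527]  K=[0.4934]  nu=[-2.0750]  x^+=[-2.5488]  P^+=[0.1381]
step 3: x^-=[-1.9116]  P^-=[0.2477]  S=[0.5277]  K=[0.4694]  nu=[0.1116]  x^+=[-1.8592]  P^+=[0.1314]
step 4: x^-=[-1.3944]  P^-=[0.2439]  S=[0.5239]  K=[0.4656]  nu=[3.2644]  x^+=[0.1254]  P^+=[0.1304]

P_post[0,0] = 0.1304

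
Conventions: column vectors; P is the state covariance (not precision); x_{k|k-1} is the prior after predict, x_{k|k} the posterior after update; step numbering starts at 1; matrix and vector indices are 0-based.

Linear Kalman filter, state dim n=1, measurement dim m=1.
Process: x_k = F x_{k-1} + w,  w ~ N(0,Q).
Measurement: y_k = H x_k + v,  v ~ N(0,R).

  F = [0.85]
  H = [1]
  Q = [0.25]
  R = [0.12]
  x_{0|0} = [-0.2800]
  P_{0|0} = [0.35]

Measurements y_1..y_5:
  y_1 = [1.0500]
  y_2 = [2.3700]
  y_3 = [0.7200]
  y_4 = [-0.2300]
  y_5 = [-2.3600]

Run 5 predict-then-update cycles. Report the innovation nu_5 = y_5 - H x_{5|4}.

innov = [-2.4131]

step 1: x^-=[-0.2380]  P^-=[0.5029]  S=[0.6229]  K=[0.8073]  nu=[1.2880]  x^+=[0.8019]  P^+=[0.0969]
step 2: x^-=[0.6816]  P^-=[0.3200]  S=[0.4400]  K=[0.7273]  nu=[1.6884]  x^+=[1.9095]  P^+=[0.0873]
step 3: x^-=[1.6231]  P^-=[0.3131]  S=[0.4331]  K=[0.7229]  nu=[-0.9031]  x^+=[0.9702]  P^+=[0.0867]
step 4: x^-=[0.8247]  P^-=[0.3127]  S=[0.4327]  K=[0.7227]  nu=[-1.0547]  x^+=[0.0625]  P^+=[0.0867]
step 5: x^-=[0.0531]  P^-=[0.3127]  S=[0.4327]  K=[0.7226]  nu=[-2.4131]  x^+=[-1.6907]  P^+=[0.0867]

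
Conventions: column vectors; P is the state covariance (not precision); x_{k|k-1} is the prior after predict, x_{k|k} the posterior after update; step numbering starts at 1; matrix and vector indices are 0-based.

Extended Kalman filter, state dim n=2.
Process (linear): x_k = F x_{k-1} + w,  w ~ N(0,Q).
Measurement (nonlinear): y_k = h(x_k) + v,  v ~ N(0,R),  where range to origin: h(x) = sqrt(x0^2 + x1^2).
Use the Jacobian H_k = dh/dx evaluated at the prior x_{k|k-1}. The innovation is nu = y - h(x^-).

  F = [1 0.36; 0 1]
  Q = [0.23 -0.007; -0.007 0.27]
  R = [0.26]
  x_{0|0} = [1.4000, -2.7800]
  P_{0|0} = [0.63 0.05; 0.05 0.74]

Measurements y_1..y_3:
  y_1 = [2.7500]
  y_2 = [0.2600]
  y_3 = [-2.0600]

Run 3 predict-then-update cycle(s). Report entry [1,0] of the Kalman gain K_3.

step 1: x^-=[0.3992, -2.7800]  P^-=[0.9919 0.3094; 0.3094 1.0100]  H_jac=[0.1421 -0.9898]  S=[1.1826]  K=[-0.1398; -0.8082]  nu=[-0.0585]  x^+=[0.4074, -2.7327]  P^+=[0.9688 0.1758; 0.1758 0.2375]
step 2: x^-=[-0.5764, -2.7327]  P^-=[1.3562 0.2543; 0.2543 0.5075]  H_jac=[-0.2064 -0.9785]  S=[0.9064]  K=[-0.5834; -0.6058]  nu=[-2.5328]  x^+=[0.9011, -1.1983]  P^+=[1.0477 -0.0660; -0.0660 0.1749]
step 3: x^-=[0.4698, -1.1983]  P^-=[1.2529 -0.0100; -0.0100 0.4449]  H_jac=[0.3650 -0.9310]  S=[0.8193]  K=[0.5695; -0.5100]  nu=[-3.3471]  x^+=[-1.4364, 0.5087]  P^+=[0.9872 0.2279; 0.2279 0.2318]

K[1,0] = -0.5100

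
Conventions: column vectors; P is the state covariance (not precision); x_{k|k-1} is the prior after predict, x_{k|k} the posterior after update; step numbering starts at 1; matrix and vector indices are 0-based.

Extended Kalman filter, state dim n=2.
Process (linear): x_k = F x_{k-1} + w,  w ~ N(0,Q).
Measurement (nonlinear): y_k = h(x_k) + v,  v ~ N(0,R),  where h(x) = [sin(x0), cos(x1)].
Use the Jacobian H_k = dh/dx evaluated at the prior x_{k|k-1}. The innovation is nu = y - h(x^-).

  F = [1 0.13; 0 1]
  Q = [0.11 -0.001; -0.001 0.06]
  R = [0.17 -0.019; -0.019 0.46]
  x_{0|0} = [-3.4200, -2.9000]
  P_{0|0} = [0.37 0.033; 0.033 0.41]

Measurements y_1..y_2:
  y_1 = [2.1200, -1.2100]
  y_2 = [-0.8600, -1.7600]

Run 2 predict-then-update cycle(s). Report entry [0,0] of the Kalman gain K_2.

K[0,0] = 0.6611

step 1: x^-=[-3.7970, -2.9000]  P^-=[0.4955 0.0853; 0.0853 0.4700]  H_jac=[-0.7928 0.0000; 0.0000 0.2392]  S=[0.4814 -0.0352; -0.0352 0.4869]  K=[-0.8172 -0.0171; -0.1242 0.2220]  nu=[1.5105, -0.2390]  x^+=[-5.0273, -3.1407]  P^+=[0.1748 0.0320; 0.0320 0.4366]
step 2: x^-=[-5.4356, -3.1407]  P^-=[0.3005 0.0877; 0.0877 0.4966]  H_jac=[0.6618 0.0000; 0.0000 0.0009]  S=[0.3016 -0.0190; -0.0190 0.4600]  K=[0.6611 0.0274; 0.1930 0.0089]  nu=[-1.6097, -0.7600]  x^+=[-6.5206, -3.4582]  P^+=[0.1690 0.0493; 0.0493 0.4854]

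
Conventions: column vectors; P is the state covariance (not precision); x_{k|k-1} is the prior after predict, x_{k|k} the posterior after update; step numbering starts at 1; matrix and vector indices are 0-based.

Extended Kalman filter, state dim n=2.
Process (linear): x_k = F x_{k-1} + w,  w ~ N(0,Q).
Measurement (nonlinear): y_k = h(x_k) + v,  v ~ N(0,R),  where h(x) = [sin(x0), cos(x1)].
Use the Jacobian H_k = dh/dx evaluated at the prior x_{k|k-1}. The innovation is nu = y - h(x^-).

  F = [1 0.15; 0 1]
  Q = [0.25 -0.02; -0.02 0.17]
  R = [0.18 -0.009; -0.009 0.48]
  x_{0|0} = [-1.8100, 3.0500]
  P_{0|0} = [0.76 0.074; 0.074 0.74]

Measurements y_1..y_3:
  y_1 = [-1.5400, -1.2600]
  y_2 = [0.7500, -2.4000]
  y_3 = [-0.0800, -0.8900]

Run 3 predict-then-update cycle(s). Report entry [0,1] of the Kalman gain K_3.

K[0,1] = 0.0394

step 1: x^-=[-1.3525, 3.0500]  P^-=[1.0489 0.1650; 0.1650 0.9100]  H_jac=[0.2166 0.0000; 0.0000 -0.0915]  S=[0.2292 -0.0123; -0.0123 0.4876]  K=[0.9907 -0.0060; 0.1470 -0.1670]  nu=[-0.5637, -0.2642]  x^+=[-1.9094, 3.0113]  P^+=[0.8237 0.1291; 0.1291 0.8908]
step 2: x^-=[-1.4577, 3.0113]  P^-=[1.1325 0.2427; 0.2427 1.0608]  H_jac=[0.1128 0.0000; 0.0000 -0.1300]  S=[0.1944 -0.0126; -0.0126 0.4979]  K=[0.6542 -0.0469; 0.1232 -0.2738]  nu=[1.7436, -1.4085]  x^+=[-0.2511, 3.6116]  P^+=[1.0474 0.2184; 0.2184 1.0197]
step 3: x^-=[0.2906, 3.6116]  P^-=[1.3859 0.3513; 0.3513 1.1897]  H_jac=[0.9581 0.0000; 0.0000 0.4529]  S=[1.4521 0.1434; 0.1434 0.7241]  K=[0.9105 0.0394; 0.1614 0.7122]  nu=[-0.3665, 0.0015]  x^+=[-0.0431, 3.5536]  P^+=[0.1707 0.0236; 0.0236 0.7516]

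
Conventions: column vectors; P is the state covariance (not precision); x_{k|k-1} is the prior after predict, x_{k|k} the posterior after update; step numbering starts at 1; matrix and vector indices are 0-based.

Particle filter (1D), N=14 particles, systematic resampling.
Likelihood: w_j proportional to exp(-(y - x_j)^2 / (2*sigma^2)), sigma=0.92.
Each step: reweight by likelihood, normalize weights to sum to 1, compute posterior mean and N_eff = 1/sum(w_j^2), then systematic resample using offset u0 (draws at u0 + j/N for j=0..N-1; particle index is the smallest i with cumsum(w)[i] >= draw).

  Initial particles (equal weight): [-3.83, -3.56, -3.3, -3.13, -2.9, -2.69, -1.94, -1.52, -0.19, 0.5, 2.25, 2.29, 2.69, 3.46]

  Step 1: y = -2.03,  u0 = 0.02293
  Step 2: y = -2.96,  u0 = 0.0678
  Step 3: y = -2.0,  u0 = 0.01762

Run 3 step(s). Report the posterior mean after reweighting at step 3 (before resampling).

post_mean = -2.4498

step 1: w=[0.0314, 0.0534, 0.0821, 0.1042, 0.1361, 0.1646, 0.2119, 0.1826, 0.0288, 0.0049, 0.0000, 0.0000, 0.0000, 0.0000]  mean=-2.4367  Neff=6.8422  idx=[0, 2, 2, 3, 4, 4, 5, 5, 6, 6, 6, 7, 7, 7]
step 2: w=[0.0646, 0.0943, 0.0943, 0.0992, 0.1007, 0.1007, 0.0967, 0.0967, 0.0546, 0.0546, 0.0546, 0.0297, 0.0297, 0.0297]  mean=-2.7377  Neff=12.1398  idx=[1, 1, 2, 3, 4, 4, 5, 6, 6, 7, 8, 9, 11, 13]
step 3: w=[0.0390, 0.0390, 0.0390, 0.0498, 0.0656, 0.0656, 0.0656, 0.0800, 0.0800, 0.0800, 0.1057, 0.1057, 0.0924, 0.0924]  mean=-2.4498  Neff=12.7234  idx=[0, 2, 3, 4, 6, 7, 8, 8, 9, 10, 11, 11, 12, 13]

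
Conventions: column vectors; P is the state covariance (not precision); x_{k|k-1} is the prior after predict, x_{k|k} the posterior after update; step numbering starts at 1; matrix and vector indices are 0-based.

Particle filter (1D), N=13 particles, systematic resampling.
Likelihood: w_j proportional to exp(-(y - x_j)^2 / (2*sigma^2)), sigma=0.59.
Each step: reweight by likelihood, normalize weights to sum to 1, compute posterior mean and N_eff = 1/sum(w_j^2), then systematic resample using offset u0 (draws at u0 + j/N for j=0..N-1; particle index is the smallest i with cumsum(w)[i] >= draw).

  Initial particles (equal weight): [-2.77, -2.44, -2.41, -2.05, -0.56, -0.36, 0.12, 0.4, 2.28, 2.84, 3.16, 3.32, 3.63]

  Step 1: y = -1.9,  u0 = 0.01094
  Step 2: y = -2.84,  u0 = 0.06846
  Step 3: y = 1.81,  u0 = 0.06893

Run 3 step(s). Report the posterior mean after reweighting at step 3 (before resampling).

post_mean = -2.0613

step 1: w=[0.1220, 0.2380, 0.2490, 0.3503, 0.0274, 0.0120, 0.0010, 0.0002, 0.0000, 0.0000, 0.0000, 0.0000, 0.0000]  mean=-2.2565  Neff=3.8885  idx=[0, 0, 1, 1, 1, 2, 2, 2, 3, 3, 3, 3, 3]
step 2: w=[0.1140, 0.1140, 0.0912, 0.0912, 0.0912, 0.0880, 0.0880, 0.0880, 0.0468, 0.0468, 0.0468, 0.0468, 0.0468]  mean=-2.4160  Neff=11.7397  idx=[0, 1, 1, 2, 3, 4, 5, 6, 7, 7, 9, 11, 12]
step 3: w=[0.0001, 0.0001, 0.0001, 0.0034, 0.0034, 0.0034, 0.0050, 0.0050, 0.0050, 0.0050, 0.3232, 0.3232, 0.3232]  mean=-2.0613  Neff=3.1890  idx=[10, 10, 10, 10, 11, 11, 11, 11, 12, 12, 12, 12, 12]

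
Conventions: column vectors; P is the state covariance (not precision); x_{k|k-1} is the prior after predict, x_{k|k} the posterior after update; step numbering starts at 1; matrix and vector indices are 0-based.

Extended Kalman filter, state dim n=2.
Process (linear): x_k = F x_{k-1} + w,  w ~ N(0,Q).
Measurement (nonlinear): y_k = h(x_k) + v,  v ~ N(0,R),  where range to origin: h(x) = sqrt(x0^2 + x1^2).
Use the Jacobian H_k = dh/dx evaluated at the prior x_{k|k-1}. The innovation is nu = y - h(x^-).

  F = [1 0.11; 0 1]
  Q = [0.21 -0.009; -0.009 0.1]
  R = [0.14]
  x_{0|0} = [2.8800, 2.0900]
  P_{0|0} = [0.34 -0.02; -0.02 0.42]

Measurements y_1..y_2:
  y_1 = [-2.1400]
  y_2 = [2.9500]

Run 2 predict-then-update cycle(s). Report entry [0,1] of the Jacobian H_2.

H_jac[0,1] = -0.4773

step 1: x^-=[3.1099, 2.0900]  P^-=[0.5507 0.0172; 0.0172 0.5200]  H_jac=[0.8300 0.5578]  S=[0.6971]  K=[0.6695; 0.4366]  nu=[-5.8869]  x^+=[-0.8311, -0.4801]  P^+=[0.2383 -0.1865; -0.1865 0.3871]
step 2: x^-=[-0.8840, -0.4801]  P^-=[0.4119 -0.1529; -0.1529 0.4871]  H_jac=[-0.8787 -0.4773]  S=[0.4408]  K=[-0.6556; -0.2226]  nu=[1.9441]  x^+=[-2.1585, -0.9129]  P^+=[0.2225 -0.2173; -0.2173 0.4653]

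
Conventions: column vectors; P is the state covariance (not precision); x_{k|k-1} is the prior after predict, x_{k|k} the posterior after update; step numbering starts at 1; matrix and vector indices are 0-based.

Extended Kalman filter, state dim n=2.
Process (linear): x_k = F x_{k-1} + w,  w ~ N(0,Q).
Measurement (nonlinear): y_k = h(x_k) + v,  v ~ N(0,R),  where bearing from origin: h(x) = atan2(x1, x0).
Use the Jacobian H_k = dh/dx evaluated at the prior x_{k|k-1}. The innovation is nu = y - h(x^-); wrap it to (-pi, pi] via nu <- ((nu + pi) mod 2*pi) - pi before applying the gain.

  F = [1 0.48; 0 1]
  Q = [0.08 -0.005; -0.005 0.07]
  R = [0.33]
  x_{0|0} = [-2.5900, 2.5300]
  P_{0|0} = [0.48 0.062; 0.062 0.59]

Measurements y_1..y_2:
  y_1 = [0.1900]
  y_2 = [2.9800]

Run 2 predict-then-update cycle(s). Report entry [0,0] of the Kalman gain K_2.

step 1: x^-=[-1.3756, 2.5300]  P^-=[0.7555 0.3402; 0.3402 0.6600]  H_jac=[-0.3051 -0.1659]  S=[0.4529]  K=[-0.6335; -0.4709]  nu=[-1.8788]  x^+=[-0.1854, 3.4147]  P^+=[0.5737 0.2051; 0.2051 0.5596]
step 2: x^-=[1.4536, 3.4147]  P^-=[0.9795 0.4687; 0.4687 0.6296]  H_jac=[-0.2479 0.1055]  S=[0.3727]  K=[-0.5189; -0.1335]  nu=[1.8117]  x^+=[0.5136, 3.1728]  P^+=[0.8792 0.4429; 0.4429 0.6229]

K[0,0] = -0.5189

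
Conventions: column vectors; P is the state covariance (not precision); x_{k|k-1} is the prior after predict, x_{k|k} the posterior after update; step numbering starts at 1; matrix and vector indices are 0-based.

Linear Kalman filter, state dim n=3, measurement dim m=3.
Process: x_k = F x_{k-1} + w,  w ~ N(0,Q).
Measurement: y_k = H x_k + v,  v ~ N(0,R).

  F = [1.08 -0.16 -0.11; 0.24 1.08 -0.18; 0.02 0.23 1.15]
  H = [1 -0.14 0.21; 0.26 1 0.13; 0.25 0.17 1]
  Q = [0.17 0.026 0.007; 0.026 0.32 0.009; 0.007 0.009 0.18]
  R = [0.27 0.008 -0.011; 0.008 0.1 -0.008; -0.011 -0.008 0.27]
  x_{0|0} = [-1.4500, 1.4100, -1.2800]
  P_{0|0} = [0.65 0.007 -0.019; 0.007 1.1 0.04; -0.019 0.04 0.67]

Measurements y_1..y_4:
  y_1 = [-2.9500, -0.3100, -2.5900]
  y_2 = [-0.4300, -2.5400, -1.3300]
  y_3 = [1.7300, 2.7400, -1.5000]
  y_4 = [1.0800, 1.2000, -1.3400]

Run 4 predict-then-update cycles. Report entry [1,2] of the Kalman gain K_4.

K[1,2] = -0.0279

step 1: x^-=[-1.6508, 1.4052, -1.1767]  P^-=[0.9679 0.0262 -0.1344; 0.0262 1.6519 0.1901; -0.1344 0.1901 1.1449]  S=[1.2458 0.0965 0.2743; 0.0965 1.8906 0.6472; 0.2743 0.6472 1.5228]  K=[0.7679 0.1412 -0.1248; -0.1946 0.9140 -0.0399; -0.1077 -0.1141 0.8189]  nu=[-0.8554, -1.1330, -1.2395]  x^+=[-2.3129, 0.5855, -1.9703]  P^+=[0.2264 -0.0252 -0.0956; -0.0252 0.1002 -0.0267; -0.0956 -0.0267 0.2516]
step 2: x^-=[-2.3749, 0.4319, -2.1774]  P^-=[0.4701 0.0675 -0.1427; 0.0675 0.4636 -0.0771; -0.1427 -0.0771 0.4994]  S=[0.6969 0.1028 0.0673; 0.1028 0.6092 0.0656; 0.0673 0.0656 0.7204]  K=[0.5989 0.1898 -0.0923; -0.1342 0.7997 -0.0345; -0.0810 -0.1367 0.6456]  nu=[2.4627, -2.0714, 1.3677]  x^+=[-1.4193, -1.6023, -1.2106]  P^+=[0.1784 -0.0121 -0.0756; -0.0121 0.0857 -0.0258; -0.0756 -0.0258 0.1996]
step 3: x^-=[-1.1433, -1.8532, -1.7891]  P^-=[0.4039 0.0668 -0.1088; 0.0668 0.4470 -0.0626; -0.1088 -0.0626 0.4313]  S=[0.6410 0.0945 0.0710; 0.0945 0.5926 0.0741; 0.0710 0.0741 0.6694]  K=[0.5608 0.1860 -0.0748; -0.1277 0.7938 -0.0295; -0.0637 -0.1247 0.6083]  nu=[2.9896, 5.1231, 0.8900]  x^+=[1.4195, 1.8054, -2.0772]  P^+=[0.1664 -0.0108 -0.0676; -0.0108 0.0846 -0.0246; -0.0676 -0.0246 0.1870]
step 4: x^-=[1.4727, 2.6645, -1.9452]  P^-=[0.3875 0.0632 -0.0975; 0.0632 0.4441 -0.0567; -0.0975 -0.0567 0.4157]  S=[0.6292 0.0899 0.0744; 0.0899 0.5889 0.0789; 0.0744 0.0789 0.6601]  K=[0.5513 0.1818 -0.0686; -0.1273 0.7928 -0.0279; -0.0574 -0.1190 0.5989]  nu=[0.3888, -1.5945, -0.2160]  x^+=[1.4120, 1.3569, -1.9072]  P^+=[0.1632 -0.0108 -0.0650; -0.0108 0.0844 -0.0241; -0.0650 -0.0241 0.1836]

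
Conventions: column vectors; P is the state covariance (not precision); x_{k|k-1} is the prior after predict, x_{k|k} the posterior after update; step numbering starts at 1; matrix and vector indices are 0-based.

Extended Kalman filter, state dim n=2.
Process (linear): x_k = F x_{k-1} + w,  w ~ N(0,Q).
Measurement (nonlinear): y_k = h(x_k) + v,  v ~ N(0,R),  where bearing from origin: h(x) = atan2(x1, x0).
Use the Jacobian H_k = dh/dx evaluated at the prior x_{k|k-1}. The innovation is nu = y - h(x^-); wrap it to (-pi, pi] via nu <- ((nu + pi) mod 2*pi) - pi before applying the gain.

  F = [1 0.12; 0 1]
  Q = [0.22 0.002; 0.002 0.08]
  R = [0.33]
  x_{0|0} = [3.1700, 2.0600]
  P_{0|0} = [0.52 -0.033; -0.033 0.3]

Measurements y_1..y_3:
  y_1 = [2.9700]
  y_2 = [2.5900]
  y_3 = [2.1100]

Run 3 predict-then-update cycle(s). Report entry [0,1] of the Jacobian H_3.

step 1: x^-=[3.4172, 2.0600]  P^-=[0.7364 0.0050; 0.0050 0.3800]  H_jac=[-0.1294 0.2146]  S=[0.3596]  K=[-0.2620; 0.2250]  nu=[2.4275]  x^+=[2.7812, 2.6063]  P^+=[0.7117 0.0262; 0.0262 0.3618]
step 2: x^-=[3.0939, 2.6063]  P^-=[0.9432 0.0716; 0.0716 0.4418]  H_jac=[-0.1593 0.1891]  S=[0.3654]  K=[-0.3740; 0.1974]  nu=[1.8899]  x^+=[2.3870, 2.9793]  P^+=[0.8921 0.0986; 0.0986 0.4276]
step 3: x^-=[2.7445, 2.9793]  P^-=[1.1419 0.1519; 0.1519 0.5076]  H_jac=[-0.1816 0.1673]  S=[0.3726]  K=[-0.4882; 0.1538]  nu=[1.2836]  x^+=[2.1178, 3.1767]  P^+=[1.0531 0.1799; 0.1799 0.4987]

H_jac[0,1] = 0.1673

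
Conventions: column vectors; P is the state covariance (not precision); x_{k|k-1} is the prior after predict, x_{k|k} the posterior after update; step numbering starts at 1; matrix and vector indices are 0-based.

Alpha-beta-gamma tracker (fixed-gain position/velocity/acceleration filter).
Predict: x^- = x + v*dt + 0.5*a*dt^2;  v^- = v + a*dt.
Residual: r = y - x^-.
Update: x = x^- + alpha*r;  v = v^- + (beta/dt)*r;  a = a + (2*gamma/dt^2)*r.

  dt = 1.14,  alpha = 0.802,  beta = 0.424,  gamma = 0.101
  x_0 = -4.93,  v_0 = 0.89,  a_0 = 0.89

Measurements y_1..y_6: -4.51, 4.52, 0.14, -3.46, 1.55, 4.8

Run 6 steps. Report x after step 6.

x_post = 3.9521

step 1: x_pred=-3.3371  r=-1.1729  x^+=-4.2778  v^+=1.4684  a^+=0.7077
step 2: x_pred=-2.1440  r=6.6640  x^+=3.2005  v^+=4.7537  a^+=1.7435
step 3: x_pred=9.7526  r=-9.6126  x^+=2.0433  v^+=3.1660  a^+=0.2494
step 4: x_pred=5.8146  r=-9.2746  x^+=-1.6236  v^+=0.0008  a^+=-1.1922
step 5: x_pred=-2.3974  r=3.9474  x^+=0.7684  v^+=0.1099  a^+=-0.5786
step 6: x_pred=0.5176  r=4.2824  x^+=3.9521  v^+=1.0429  a^+=0.0870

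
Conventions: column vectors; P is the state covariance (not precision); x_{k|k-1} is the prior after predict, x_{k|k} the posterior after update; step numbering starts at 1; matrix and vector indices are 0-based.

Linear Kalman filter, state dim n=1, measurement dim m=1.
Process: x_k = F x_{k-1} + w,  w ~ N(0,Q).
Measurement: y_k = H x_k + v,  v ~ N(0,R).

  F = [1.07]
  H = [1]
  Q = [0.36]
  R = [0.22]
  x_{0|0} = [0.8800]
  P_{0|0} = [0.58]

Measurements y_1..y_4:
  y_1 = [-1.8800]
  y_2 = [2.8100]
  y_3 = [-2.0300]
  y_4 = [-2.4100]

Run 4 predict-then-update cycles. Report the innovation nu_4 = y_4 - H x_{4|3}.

step 1: x^-=[0.9416]  P^-=[1.0240]  S=[1.2440]  K=[0.8232]  nu=[-2.8216]  x^+=[-1.3810]  P^+=[0.1811]
step 2: x^-=[-1.4777]  P^-=[0.5673]  S=[0.7873]  K=[0.7206]  nu=[4.2877]  x^+=[1.6119]  P^+=[0.1585]
step 3: x^-=[1.7248]  P^-=[0.5415]  S=[0.7615]  K=[0.7111]  nu=[-3.7548]  x^+=[-0.9452]  P^+=[0.1564]
step 4: x^-=[-1.0114]  P^-=[0.5391]  S=[0.7591]  K=[0.7102]  nu=[-1.3986]  x^+=[-2.0047]  P^+=[0.1562]

innov = [-1.3986]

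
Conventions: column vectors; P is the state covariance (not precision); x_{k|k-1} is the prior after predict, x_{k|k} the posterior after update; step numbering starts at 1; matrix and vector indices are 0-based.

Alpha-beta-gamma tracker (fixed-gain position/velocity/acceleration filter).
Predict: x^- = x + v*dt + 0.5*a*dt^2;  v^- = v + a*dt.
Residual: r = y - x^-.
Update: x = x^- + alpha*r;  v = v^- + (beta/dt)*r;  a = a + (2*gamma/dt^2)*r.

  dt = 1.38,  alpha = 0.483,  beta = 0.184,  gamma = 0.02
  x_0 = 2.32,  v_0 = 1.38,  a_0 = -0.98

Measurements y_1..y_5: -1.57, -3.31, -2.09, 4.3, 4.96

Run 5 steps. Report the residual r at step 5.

step 1: x_pred=3.2912  r=-4.8612  x^+=0.9433  v^+=-0.6206  a^+=-1.0821
step 2: x_pred=-0.9435  r=-2.3665  x^+=-2.0865  v^+=-2.4294  a^+=-1.1318
step 3: x_pred=-6.5168  r=4.4268  x^+=-4.3787  v^+=-3.4011  a^+=-1.0388
step 4: x_pred=-10.0613  r=14.3613  x^+=-3.1248  v^+=-2.9198  a^+=-0.7372
step 5: x_pred=-7.8561  r=12.8161  x^+=-1.6659  v^+=-2.2283  a^+=-0.4680

resid = 12.8161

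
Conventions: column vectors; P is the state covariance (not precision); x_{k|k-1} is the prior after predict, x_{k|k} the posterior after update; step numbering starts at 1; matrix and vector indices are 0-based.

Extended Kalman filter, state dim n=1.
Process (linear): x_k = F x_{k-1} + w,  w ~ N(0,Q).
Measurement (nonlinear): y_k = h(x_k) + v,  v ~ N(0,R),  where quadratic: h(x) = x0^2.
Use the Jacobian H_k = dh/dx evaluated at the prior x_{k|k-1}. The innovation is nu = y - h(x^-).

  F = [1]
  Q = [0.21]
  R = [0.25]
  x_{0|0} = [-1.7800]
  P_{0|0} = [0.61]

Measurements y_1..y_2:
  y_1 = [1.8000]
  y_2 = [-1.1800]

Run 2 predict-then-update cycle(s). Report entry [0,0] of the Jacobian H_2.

H_jac[0,0] = -2.8093

step 1: x^-=[-1.7800]  P^-=[0.8200]  H_jac=[-3.5600]  S=[10.6424]  K=[-0.2743]  nu=[-1.3684]  x^+=[-1.4046]  P^+=[0.0193]
step 2: x^-=[-1.4046]  P^-=[0.2293]  H_jac=[-2.8093]  S=[2.0594]  K=[-0.3127]  nu=[-3.1530]  x^+=[-0.4185]  P^+=[0.0278]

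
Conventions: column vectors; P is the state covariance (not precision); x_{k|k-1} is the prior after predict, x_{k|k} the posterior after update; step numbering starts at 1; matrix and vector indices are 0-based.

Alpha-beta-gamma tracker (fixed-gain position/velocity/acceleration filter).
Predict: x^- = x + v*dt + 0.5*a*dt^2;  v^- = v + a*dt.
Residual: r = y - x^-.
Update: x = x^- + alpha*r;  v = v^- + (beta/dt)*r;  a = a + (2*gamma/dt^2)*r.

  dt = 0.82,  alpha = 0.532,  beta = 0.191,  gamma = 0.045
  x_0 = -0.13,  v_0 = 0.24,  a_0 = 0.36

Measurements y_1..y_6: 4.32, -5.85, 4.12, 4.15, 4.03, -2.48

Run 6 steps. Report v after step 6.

step 1: x_pred=0.1878  r=4.1322  x^+=2.3861  v^+=1.4977  a^+=0.9131
step 2: x_pred=3.9212  r=-9.7712  x^+=-1.2771  v^+=-0.0296  a^+=-0.3948
step 3: x_pred=-1.4340  r=5.5540  x^+=1.5207  v^+=0.9404  a^+=0.3486
step 4: x_pred=2.4090  r=1.7410  x^+=3.3352  v^+=1.6318  a^+=0.5816
step 5: x_pred=4.8688  r=-0.8388  x^+=4.4226  v^+=1.9133  a^+=0.4694
step 6: x_pred=6.1493  r=-8.6293  x^+=1.5585  v^+=0.2882  a^+=-0.6857

v_post = 0.2882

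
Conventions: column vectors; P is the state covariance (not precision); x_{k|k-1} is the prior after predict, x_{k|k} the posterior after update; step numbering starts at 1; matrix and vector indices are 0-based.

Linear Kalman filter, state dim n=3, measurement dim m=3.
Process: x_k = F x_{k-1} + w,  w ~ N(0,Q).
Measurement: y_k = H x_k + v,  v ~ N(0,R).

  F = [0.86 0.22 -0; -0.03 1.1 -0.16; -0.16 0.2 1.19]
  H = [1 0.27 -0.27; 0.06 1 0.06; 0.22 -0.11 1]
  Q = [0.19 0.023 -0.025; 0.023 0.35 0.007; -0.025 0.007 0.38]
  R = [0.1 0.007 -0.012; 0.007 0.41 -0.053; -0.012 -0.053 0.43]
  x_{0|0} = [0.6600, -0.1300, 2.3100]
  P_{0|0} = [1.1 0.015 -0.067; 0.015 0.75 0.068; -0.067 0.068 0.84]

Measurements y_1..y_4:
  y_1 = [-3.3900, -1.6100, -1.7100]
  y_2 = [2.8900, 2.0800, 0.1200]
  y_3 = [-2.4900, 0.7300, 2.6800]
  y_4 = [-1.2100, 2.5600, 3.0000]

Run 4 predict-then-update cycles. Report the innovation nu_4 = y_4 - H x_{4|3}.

innov = [0.3444, 2.2303, 0.2375]

step 1: x^-=[0.5390, -0.5324, 2.6173]  P^-=[1.0455 0.1970 -0.1921; 0.1970 1.2544 0.1021; -0.1921 0.1021 1.6846]  S=[1.5550 0.5470 -0.4341; 0.5470 1.7088 0.0533; -0.4341 0.0533 2.0639]  K=[0.8375 -0.1287 0.1874; 0.0732 0.7212 0.0004; -0.2538 0.1706 0.7325]  nu=[-3.0786, -1.2670, -4.5044]  x^+=[-2.7202, -1.6732, -0.1171]  P^+=[0.1108 -0.0662 0.0457; -0.0662 0.2996 0.0086; 0.0457 0.0086 0.2999]
step 2: x^-=[-2.7075, -1.7402, -0.0388]  P^-=[0.2614 0.0239 0.0129; 0.0239 0.7221 0.0389; 0.0129 0.0389 0.8104]  S=[0.4734 0.2195 -0.1722; 0.2195 1.1436 -0.0357; -0.1722 -0.0357 1.2578]  K=[0.6488 -0.0849 0.1403; 0.1645 0.6035 0.0116; -0.2578 0.1458 0.6120]  nu=[6.0569, 3.9850, 0.5630]  x^+=[0.9632, 1.6677, -0.6748]  P^+=[0.0838 -0.0447 0.0337; -0.0447 0.2502 0.0084; 0.0337 0.0084 0.2521]
step 3: x^-=[1.1953, 1.9136, -0.6236]  P^-=[0.2471 0.0344 0.0050; 0.0344 0.6596 0.0330; 0.0050 0.0330 0.7431]  S=[0.4605 0.2147 -0.1650; 0.2147 1.0812 -0.0372; -0.1650 -0.0372 1.1863]  K=[0.6371 -0.0761 0.1331; 0.1779 0.5790 0.0159; -0.2604 0.1441 0.5926]  nu=[-4.3703, -1.2179, 3.2511]  x^+=[-1.0638, 0.4827, 2.2653]  P^+=[0.0810 -0.0405 0.0313; -0.0405 0.2396 0.0093; 0.0313 0.0093 0.2444]
step 4: x^-=[-0.8087, 0.2005, 2.9624]  P^-=[0.2462 0.0362 0.0034; 0.0362 0.6460 0.0325; 0.0034 0.0325 0.7329]  S=[0.4597 0.2130 -0.1638; 0.2130 1.0678 -0.0366; -0.1638 -0.0366 1.1752]  K=[0.6364 -0.0745 0.1320; 0.1793 0.5737 0.0168; -0.2607 0.1440 0.5893]  nu=[0.3444, 2.2303, 0.2375]  x^+=[-0.7243, 1.5457, 3.3338]  P^+=[0.0806 -0.0398 0.0309; -0.0398 0.2374 0.0095; 0.0309 0.0095 0.2432]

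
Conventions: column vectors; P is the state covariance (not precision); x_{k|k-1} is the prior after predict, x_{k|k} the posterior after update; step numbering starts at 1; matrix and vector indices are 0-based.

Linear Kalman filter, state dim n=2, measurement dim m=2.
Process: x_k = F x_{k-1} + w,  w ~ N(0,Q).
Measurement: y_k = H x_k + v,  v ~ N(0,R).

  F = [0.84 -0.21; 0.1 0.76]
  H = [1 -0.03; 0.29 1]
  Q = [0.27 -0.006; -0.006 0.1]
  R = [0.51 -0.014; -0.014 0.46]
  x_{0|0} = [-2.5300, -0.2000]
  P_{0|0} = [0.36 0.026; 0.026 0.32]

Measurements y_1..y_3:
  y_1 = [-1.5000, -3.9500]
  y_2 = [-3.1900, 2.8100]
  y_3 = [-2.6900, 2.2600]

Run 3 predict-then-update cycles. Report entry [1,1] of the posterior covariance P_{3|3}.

P_post[1,1] = 0.1326

step 1: x^-=[-2.0832, -0.4050]  P^-=[0.5290 -0.0108; -0.0108 0.2924]  S=[1.0399 0.1199; 0.1199 0.7906]  K=[0.4969 0.1050; -0.0621 0.3753]  nu=[0.5711, -2.9409]  x^+=[-2.1083, -1.5441]  P^+=[0.2510 -0.0314; -0.0314 0.1826]
step 2: x^-=[-1.4467, -1.3844]  P^-=[0.4662 -0.0335; -0.0335 0.2032]  S=[0.9784 0.0819; 0.0819 0.6830]  K=[0.4698 0.0926; -0.0648 0.2911]  nu=[-1.7848, 4.6139]  x^+=[-1.8579, 0.0744]  P^+=[0.2373 -0.0328; -0.0328 0.1443]
step 3: x^-=[-1.5763, -0.1293]  P^-=[0.4554 -0.0294; -0.0294 0.1807]  S=[0.9673 0.0835; 0.0835 0.6620]  K=[0.4633 0.0967; -0.0591 0.2676]  nu=[-1.1176, 2.8464]  x^+=[-1.8189, 0.6985]  P^+=[0.2341 -0.0299; -0.0299 0.1326]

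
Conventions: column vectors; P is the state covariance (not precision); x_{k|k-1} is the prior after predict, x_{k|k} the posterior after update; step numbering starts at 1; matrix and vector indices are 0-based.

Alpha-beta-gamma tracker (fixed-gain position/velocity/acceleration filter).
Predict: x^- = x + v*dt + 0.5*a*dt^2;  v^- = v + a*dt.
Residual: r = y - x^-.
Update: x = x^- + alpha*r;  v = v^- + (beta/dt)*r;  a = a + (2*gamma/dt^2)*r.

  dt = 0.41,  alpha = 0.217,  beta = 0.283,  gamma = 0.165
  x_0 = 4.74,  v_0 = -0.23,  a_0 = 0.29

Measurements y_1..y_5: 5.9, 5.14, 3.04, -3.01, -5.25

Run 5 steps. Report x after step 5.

x_post = -2.0641

step 1: x_pred=4.6701  r=1.2299  x^+=4.9370  v^+=0.7378  a^+=2.7045
step 2: x_pred=5.4668  r=-0.3268  x^+=5.3959  v^+=1.6211  a^+=2.0629
step 3: x_pred=6.2339  r=-3.1939  x^+=5.5408  v^+=0.2623  a^+=-4.2071
step 4: x_pred=5.2948  r=-8.3048  x^+=3.4927  v^+=-7.1949  a^+=-20.5104
step 5: x_pred=-1.1812  r=-4.0688  x^+=-2.0641  v^+=-18.4127  a^+=-28.4980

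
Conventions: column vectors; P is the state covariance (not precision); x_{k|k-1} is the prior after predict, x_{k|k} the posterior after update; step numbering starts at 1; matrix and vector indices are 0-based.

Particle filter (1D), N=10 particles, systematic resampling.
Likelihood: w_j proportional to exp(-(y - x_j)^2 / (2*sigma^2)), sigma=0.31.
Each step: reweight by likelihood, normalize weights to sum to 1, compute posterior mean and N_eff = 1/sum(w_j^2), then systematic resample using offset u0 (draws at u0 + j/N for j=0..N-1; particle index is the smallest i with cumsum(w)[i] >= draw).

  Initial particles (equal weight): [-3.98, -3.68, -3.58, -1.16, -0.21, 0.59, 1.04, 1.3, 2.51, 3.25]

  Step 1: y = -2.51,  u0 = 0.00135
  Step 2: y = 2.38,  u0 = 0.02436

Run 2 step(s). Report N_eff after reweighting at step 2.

N_eff = 7.0077

step 1: w=[0.0038, 0.2316, 0.7428, 0.0219, 0.0000, 0.0000, 0.0000, 0.0000, 0.0000, 0.0000]  mean=-3.5517  Neff=1.6506  idx=[0, 1, 1, 2, 2, 2, 2, 2, 2, 2]
step 2: w=[0.0000, 0.0003, 0.0003, 0.1428, 0.1428, 0.1428, 0.1428, 0.1428, 0.1428, 0.1428]  mean=-3.5801  Neff=7.0077  idx=[3, 3, 4, 5, 5, 6, 7, 8, 8, 9]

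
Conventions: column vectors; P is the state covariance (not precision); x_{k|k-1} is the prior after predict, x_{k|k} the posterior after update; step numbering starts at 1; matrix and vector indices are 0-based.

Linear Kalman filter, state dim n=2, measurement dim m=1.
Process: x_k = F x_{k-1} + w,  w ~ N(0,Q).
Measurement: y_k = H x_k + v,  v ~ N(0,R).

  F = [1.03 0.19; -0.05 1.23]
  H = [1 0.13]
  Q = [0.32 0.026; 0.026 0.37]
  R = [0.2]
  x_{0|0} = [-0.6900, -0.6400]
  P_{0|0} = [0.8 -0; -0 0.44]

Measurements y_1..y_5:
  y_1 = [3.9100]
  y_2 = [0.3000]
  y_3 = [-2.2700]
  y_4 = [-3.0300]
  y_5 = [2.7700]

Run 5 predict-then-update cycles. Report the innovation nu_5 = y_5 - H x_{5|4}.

step 1: x^-=[-0.8323, -0.7527]  P^-=[1.1846 0.0876; 0.0876 1.0377]  S=[1.4249]  K=[0.8393; 0.1562]  nu=[4.8402]  x^+=[3.2302, 0.0032]  P^+=[0.1808 -0.0991; -0.0991 1.0029]
step 2: x^-=[3.3277, -0.1576]  P^-=[0.5092 0.1264; 0.1264 1.9000]  S=[0.7741]  K=[0.6789; 0.4823]  nu=[-3.0073]  x^+=[1.2860, -1.6081]  P^+=[0.1523 -0.1271; -0.1271 1.7199]
step 3: x^-=[1.0190, -2.0423]  P^-=[0.4939 0.2603; 0.2603 2.9880]  S=[0.8121]  K=[0.6499; 0.7988]  nu=[-3.0235]  x^+=[-0.9459, -4.4575]  P^+=[0.1509 -0.1613; -0.1613 2.4698]
step 4: x^-=[-1.8212, -5.4354]  P^-=[0.5062 0.3926; 0.3926 4.1268]  S=[0.8780]  K=[0.6346; 1.0582]  nu=[-0.5022]  x^+=[-2.1399, -5.9669]  P^+=[0.1525 -0.1970; -0.1970 3.1437]
step 5: x^-=[-3.3378, -7.2322]  P^-=[0.5182 0.5051; 0.5051 5.1507]  S=[0.9366]  K=[0.6234; 1.2542]  nu=[7.0480]  x^+=[1.0559, 1.6075]  P^+=[0.1542 -0.2272; -0.2272 3.6774]

innov = [7.0480]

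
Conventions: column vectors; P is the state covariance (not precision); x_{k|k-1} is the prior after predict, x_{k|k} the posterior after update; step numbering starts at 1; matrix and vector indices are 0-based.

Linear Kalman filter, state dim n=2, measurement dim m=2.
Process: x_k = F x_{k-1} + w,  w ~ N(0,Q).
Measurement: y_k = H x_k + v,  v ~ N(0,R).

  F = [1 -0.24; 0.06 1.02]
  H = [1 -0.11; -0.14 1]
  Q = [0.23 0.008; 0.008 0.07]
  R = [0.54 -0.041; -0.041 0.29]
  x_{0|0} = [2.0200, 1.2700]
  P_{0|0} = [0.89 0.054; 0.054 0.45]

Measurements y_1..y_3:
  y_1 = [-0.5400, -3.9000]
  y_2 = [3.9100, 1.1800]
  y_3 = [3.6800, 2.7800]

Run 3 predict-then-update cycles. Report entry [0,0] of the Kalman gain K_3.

K[0,0] = 0.4859

step 1: x^-=[1.7152, 1.4166]  P^-=[1.1200 0.0055; 0.0055 0.5480]  S=[1.6654 -0.2525; -0.2525 0.8584]  K=[0.6755 0.0225; 0.0667 0.6571]  nu=[-2.0994, -5.0765]  x^+=[0.1829, -2.0594]  P^+=[0.3672 0.0302; 0.0302 0.1921]
step 2: x^-=[0.6772, -2.0896]  P^-=[0.5938 0.0134; 0.0134 0.2748]  S=[1.1341 -0.1407; -0.1407 0.5727]  K=[0.5231 0.0068; 0.0457 0.4878]  nu=[3.0030, 3.3644]  x^+=[2.2709, -0.3111]  P^+=[0.2844 0.0203; 0.0203 0.1424]
step 3: x^-=[2.3455, -0.1810]  P^-=[0.5129 0.0107; 0.0107 0.2217]  S=[1.0532 -0.1264; -0.1264 0.5188]  K=[0.4859 0.0005; 0.0390 0.4340]  nu=[1.3145, 3.2894]  x^+=[2.9859, 1.2979]  P^+=[0.2643 0.0172; 0.0172 0.1267]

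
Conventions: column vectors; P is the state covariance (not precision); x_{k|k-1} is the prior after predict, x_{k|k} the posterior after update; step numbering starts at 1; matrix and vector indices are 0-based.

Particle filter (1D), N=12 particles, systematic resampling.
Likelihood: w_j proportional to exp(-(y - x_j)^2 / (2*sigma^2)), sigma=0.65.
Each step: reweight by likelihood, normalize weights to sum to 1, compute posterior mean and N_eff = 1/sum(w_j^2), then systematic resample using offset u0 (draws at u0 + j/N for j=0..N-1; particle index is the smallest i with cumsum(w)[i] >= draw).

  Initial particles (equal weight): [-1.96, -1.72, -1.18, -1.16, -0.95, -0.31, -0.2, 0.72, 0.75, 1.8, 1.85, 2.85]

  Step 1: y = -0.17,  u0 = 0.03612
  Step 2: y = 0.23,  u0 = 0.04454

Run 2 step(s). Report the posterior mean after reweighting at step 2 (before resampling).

step 1: w=[0.0057, 0.0148, 0.0760, 0.0797, 0.1238, 0.2484, 0.2540, 0.0996, 0.0934, 0.0026, 0.0020, 0.0000]  mean=-0.3141  Neff=5.7949  idx=[2, 3, 4, 4, 5, 5, 5, 6, 6, 6, 7, 8]
step 2: w=[0.0144, 0.0154, 0.0292, 0.0292, 0.1074, 0.1074, 0.1074, 0.1218, 0.1218, 0.1218, 0.1141, 0.1101]  mean=-0.0985  Neff=9.3982  idx=[2, 4, 5, 5, 6, 7, 8, 8, 9, 10, 10, 11]

post_mean = -0.0985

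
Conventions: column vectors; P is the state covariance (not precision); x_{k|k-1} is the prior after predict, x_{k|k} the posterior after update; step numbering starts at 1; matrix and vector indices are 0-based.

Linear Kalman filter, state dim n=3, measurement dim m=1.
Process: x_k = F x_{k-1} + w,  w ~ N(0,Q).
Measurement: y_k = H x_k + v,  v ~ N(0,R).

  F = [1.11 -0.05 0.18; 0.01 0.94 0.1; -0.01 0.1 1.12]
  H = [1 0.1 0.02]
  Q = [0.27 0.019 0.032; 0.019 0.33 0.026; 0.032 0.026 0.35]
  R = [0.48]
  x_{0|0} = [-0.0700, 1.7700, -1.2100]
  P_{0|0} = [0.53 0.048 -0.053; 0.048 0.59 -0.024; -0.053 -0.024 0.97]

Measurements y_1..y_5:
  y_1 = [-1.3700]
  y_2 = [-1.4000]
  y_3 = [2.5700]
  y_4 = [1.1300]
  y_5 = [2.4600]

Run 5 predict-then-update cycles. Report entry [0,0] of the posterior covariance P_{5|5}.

P_post[0,0] = 0.2995

step 1: x^-=[-0.3840, 1.5421, -1.1775]  P^-=[0.9298 0.0548 0.1592; 0.0548 0.8574 0.1636; 0.1592 0.1636 1.5684]  S=[1.4370]  K=[0.6531; 0.1000; 0.1440]  nu=[-1.1167]  x^+=[-1.1133, 1.4304, -1.3383]  P^+=[0.3169 -0.0391 0.0241; -0.0391 0.8430 0.1429; 0.0241 0.1429 1.5386]
step 2: x^-=[-1.5482, 1.1996, -1.3447]  P^-=[0.7238 -0.0040 0.3545; -0.0040 1.1165 0.4300; 0.3545 0.4300 2.3201]  S=[1.2310]  K=[0.5934; 0.0944; 0.3606]  nu=[0.0551]  x^+=[-1.5155, 1.2048, -1.3248]  P^+=[0.2903 -0.0730 0.0911; -0.0730 1.1055 0.3881; 0.0911 0.3881 2.1600]
step 3: x^-=[-1.9809, 0.9849, -1.3482]  P^-=[0.7380 0.0070 0.5489; 0.0070 1.4002 0.7858; 0.5489 0.7858 3.1556]  S=[1.2597]  K=[0.5951; 0.1292; 0.5482]  nu=[4.4794]  x^+=[0.6847, 1.5636, 1.1074]  P^+=[0.2919 -0.0898 0.1379; -0.0898 1.3792 0.6966; 0.1379 0.6966 2.7770]
step 4: x^-=[0.8812, 1.5873, 1.3898]  P^-=[0.7756 0.0437 0.7165; 0.0437 1.7060 1.2091; 0.7165 1.2091 4.0005]  S=[1.3165]  K=[0.6033; 0.1811; 0.6969]  nu=[0.0623]  x^+=[0.9188, 1.5986, 1.4332]  P^+=[0.2964 -0.1002 0.1630; -0.1002 1.6628 1.0430; 0.1630 1.0430 3.3612]
step 5: x^-=[1.1979, 1.6552, 1.7559]  P^-=[0.8057 0.0898 0.8495; 0.0898 2.0274 1.6697; 0.8495 1.6697 4.8131]  S=[1.3665]  K=[0.6086; 0.2385; 0.8143]  nu=[1.0615]  x^+=[1.8439, 1.9084, 2.6202]  P^+=[0.2995 -0.1086 0.1723; -0.1086 1.9497 1.4043; 0.1723 1.4043 3.9070]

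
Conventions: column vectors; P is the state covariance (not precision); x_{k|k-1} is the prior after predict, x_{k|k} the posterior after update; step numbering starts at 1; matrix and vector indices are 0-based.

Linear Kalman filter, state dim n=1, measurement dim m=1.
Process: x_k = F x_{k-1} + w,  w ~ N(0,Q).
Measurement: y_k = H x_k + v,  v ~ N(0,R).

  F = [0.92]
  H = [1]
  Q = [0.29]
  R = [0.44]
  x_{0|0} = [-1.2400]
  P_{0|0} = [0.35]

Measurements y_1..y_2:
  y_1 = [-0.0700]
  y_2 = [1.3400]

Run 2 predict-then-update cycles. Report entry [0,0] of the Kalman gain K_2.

step 1: x^-=[-1.1408]  P^-=[0.5862]  S=[1.0262]  K=[0.5713]  nu=[1.0708]  x^+=[-0.5291]  P^+=[0.2514]
step 2: x^-=[-0.4868]  P^-=[0.5027]  S=[0.9427]  K=[0.5333]  nu=[1.8268]  x^+=[0.4874]  P^+=[0.2346]

K[0,0] = 0.5333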